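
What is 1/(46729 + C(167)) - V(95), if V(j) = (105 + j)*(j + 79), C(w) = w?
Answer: -1631980799/46896 ≈ -34800.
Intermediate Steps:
V(j) = (79 + j)*(105 + j) (V(j) = (105 + j)*(79 + j) = (79 + j)*(105 + j))
1/(46729 + C(167)) - V(95) = 1/(46729 + 167) - (8295 + 95² + 184*95) = 1/46896 - (8295 + 9025 + 17480) = 1/46896 - 1*34800 = 1/46896 - 34800 = -1631980799/46896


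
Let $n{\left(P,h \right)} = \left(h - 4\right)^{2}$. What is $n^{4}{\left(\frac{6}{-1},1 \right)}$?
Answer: $6561$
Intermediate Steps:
$n{\left(P,h \right)} = \left(-4 + h\right)^{2}$
$n^{4}{\left(\frac{6}{-1},1 \right)} = \left(\left(-4 + 1\right)^{2}\right)^{4} = \left(\left(-3\right)^{2}\right)^{4} = 9^{4} = 6561$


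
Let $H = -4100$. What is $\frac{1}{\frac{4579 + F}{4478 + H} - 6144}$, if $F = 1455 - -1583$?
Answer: $- \frac{126}{771605} \approx -0.0001633$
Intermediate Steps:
$F = 3038$ ($F = 1455 + 1583 = 3038$)
$\frac{1}{\frac{4579 + F}{4478 + H} - 6144} = \frac{1}{\frac{4579 + 3038}{4478 - 4100} - 6144} = \frac{1}{\frac{7617}{378} - 6144} = \frac{1}{7617 \cdot \frac{1}{378} - 6144} = \frac{1}{\frac{2539}{126} - 6144} = \frac{1}{- \frac{771605}{126}} = - \frac{126}{771605}$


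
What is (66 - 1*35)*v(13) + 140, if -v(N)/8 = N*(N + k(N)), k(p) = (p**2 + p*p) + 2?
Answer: -1137932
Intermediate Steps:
k(p) = 2 + 2*p**2 (k(p) = (p**2 + p**2) + 2 = 2*p**2 + 2 = 2 + 2*p**2)
v(N) = -8*N*(2 + N + 2*N**2) (v(N) = -8*N*(N + (2 + 2*N**2)) = -8*N*(2 + N + 2*N**2))
(66 - 1*35)*v(13) + 140 = (66 - 1*35)*(-8*13*(2 + 13 + 2*13**2)) + 140 = (66 - 35)*(-8*13*(2 + 13 + 2*169)) + 140 = 31*(-8*13*(2 + 13 + 338)) + 140 = 31*(-8*13*353) + 140 = 31*(-36712) + 140 = -1138072 + 140 = -1137932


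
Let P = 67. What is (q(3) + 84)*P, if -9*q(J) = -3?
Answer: 16951/3 ≈ 5650.3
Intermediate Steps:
q(J) = ⅓ (q(J) = -⅑*(-3) = ⅓)
(q(3) + 84)*P = (⅓ + 84)*67 = (253/3)*67 = 16951/3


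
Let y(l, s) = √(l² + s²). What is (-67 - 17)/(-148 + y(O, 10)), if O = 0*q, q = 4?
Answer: 14/23 ≈ 0.60870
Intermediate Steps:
O = 0 (O = 0*4 = 0)
(-67 - 17)/(-148 + y(O, 10)) = (-67 - 17)/(-148 + √(0² + 10²)) = -84/(-148 + √(0 + 100)) = -84/(-148 + √100) = -84/(-148 + 10) = -84/(-138) = -84*(-1/138) = 14/23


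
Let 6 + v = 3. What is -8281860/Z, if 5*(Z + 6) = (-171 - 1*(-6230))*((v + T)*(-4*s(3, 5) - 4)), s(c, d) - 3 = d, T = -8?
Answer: -6901550/399889 ≈ -17.259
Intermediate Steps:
s(c, d) = 3 + d
v = -3 (v = -6 + 3 = -3)
Z = 2399334/5 (Z = -6 + ((-171 - 1*(-6230))*((-3 - 8)*(-4*(3 + 5) - 4)))/5 = -6 + ((-171 + 6230)*(-11*(-4*8 - 4)))/5 = -6 + (6059*(-11*(-32 - 4)))/5 = -6 + (6059*(-11*(-36)))/5 = -6 + (6059*396)/5 = -6 + (⅕)*2399364 = -6 + 2399364/5 = 2399334/5 ≈ 4.7987e+5)
-8281860/Z = -8281860/2399334/5 = -8281860*5/2399334 = -6901550/399889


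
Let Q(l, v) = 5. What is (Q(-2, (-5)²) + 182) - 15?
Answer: 172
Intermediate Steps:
(Q(-2, (-5)²) + 182) - 15 = (5 + 182) - 15 = 187 - 15 = 172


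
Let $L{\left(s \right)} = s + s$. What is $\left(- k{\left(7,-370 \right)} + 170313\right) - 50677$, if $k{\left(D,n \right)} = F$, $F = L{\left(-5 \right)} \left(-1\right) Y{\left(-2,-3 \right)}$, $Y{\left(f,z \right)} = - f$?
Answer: $119616$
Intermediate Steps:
$L{\left(s \right)} = 2 s$
$F = 20$ ($F = 2 \left(-5\right) \left(-1\right) \left(\left(-1\right) \left(-2\right)\right) = \left(-10\right) \left(-1\right) 2 = 10 \cdot 2 = 20$)
$k{\left(D,n \right)} = 20$
$\left(- k{\left(7,-370 \right)} + 170313\right) - 50677 = \left(\left(-1\right) 20 + 170313\right) - 50677 = \left(-20 + 170313\right) - 50677 = 170293 - 50677 = 119616$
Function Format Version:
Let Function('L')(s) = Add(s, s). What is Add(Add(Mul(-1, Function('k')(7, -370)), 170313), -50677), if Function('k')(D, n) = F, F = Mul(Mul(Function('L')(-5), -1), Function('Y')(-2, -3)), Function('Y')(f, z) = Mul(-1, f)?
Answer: 119616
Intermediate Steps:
Function('L')(s) = Mul(2, s)
F = 20 (F = Mul(Mul(Mul(2, -5), -1), Mul(-1, -2)) = Mul(Mul(-10, -1), 2) = Mul(10, 2) = 20)
Function('k')(D, n) = 20
Add(Add(Mul(-1, Function('k')(7, -370)), 170313), -50677) = Add(Add(Mul(-1, 20), 170313), -50677) = Add(Add(-20, 170313), -50677) = Add(170293, -50677) = 119616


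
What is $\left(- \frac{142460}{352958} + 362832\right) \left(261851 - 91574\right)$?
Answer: $\frac{10903203648231546}{176479} \approx 6.1782 \cdot 10^{10}$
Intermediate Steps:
$\left(- \frac{142460}{352958} + 362832\right) \left(261851 - 91574\right) = \left(\left(-142460\right) \frac{1}{352958} + 362832\right) 170277 = \left(- \frac{71230}{176479} + 362832\right) 170277 = \frac{64032157298}{176479} \cdot 170277 = \frac{10903203648231546}{176479}$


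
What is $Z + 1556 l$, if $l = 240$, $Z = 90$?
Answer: $373530$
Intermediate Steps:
$Z + 1556 l = 90 + 1556 \cdot 240 = 90 + 373440 = 373530$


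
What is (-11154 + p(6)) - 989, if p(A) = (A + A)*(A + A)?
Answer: -11999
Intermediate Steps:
p(A) = 4*A² (p(A) = (2*A)*(2*A) = 4*A²)
(-11154 + p(6)) - 989 = (-11154 + 4*6²) - 989 = (-11154 + 4*36) - 989 = (-11154 + 144) - 989 = -11010 - 989 = -11999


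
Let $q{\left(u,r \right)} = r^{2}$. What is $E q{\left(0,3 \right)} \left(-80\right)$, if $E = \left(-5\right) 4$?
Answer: $14400$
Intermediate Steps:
$E = -20$
$E q{\left(0,3 \right)} \left(-80\right) = - 20 \cdot 3^{2} \left(-80\right) = \left(-20\right) 9 \left(-80\right) = \left(-180\right) \left(-80\right) = 14400$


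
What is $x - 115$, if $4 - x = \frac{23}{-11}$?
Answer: $- \frac{1198}{11} \approx -108.91$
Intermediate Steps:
$x = \frac{67}{11}$ ($x = 4 - \frac{23}{-11} = 4 - 23 \left(- \frac{1}{11}\right) = 4 - - \frac{23}{11} = 4 + \frac{23}{11} = \frac{67}{11} \approx 6.0909$)
$x - 115 = \frac{67}{11} - 115 = - \frac{1198}{11}$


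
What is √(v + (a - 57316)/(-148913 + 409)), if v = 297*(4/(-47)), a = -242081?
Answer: I*√283289993899746/3489844 ≈ 4.8229*I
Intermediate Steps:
v = -1188/47 (v = 297*(4*(-1/47)) = 297*(-4/47) = -1188/47 ≈ -25.277)
√(v + (a - 57316)/(-148913 + 409)) = √(-1188/47 + (-242081 - 57316)/(-148913 + 409)) = √(-1188/47 - 299397/(-148504)) = √(-1188/47 - 299397*(-1/148504)) = √(-1188/47 + 299397/148504) = √(-162351093/6979688) = I*√283289993899746/3489844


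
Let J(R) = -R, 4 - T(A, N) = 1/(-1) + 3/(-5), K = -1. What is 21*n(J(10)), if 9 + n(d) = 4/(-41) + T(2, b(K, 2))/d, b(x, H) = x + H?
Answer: -207879/1025 ≈ -202.81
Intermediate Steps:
b(x, H) = H + x
T(A, N) = 28/5 (T(A, N) = 4 - (1/(-1) + 3/(-5)) = 4 - (1*(-1) + 3*(-⅕)) = 4 - (-1 - ⅗) = 4 - 1*(-8/5) = 4 + 8/5 = 28/5)
n(d) = -373/41 + 28/(5*d) (n(d) = -9 + (4/(-41) + 28/(5*d)) = -9 + (4*(-1/41) + 28/(5*d)) = -9 + (-4/41 + 28/(5*d)) = -373/41 + 28/(5*d))
21*n(J(10)) = 21*((1148 - (-1865)*10)/(205*((-1*10)))) = 21*((1/205)*(1148 - 1865*(-10))/(-10)) = 21*((1/205)*(-⅒)*(1148 + 18650)) = 21*((1/205)*(-⅒)*19798) = 21*(-9899/1025) = -207879/1025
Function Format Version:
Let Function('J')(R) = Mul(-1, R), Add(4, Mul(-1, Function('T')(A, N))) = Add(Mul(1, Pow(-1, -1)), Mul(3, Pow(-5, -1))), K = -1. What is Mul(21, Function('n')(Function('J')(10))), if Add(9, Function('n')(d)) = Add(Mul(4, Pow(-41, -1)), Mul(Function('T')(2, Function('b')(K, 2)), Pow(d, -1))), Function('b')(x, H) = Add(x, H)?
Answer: Rational(-207879, 1025) ≈ -202.81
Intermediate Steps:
Function('b')(x, H) = Add(H, x)
Function('T')(A, N) = Rational(28, 5) (Function('T')(A, N) = Add(4, Mul(-1, Add(Mul(1, Pow(-1, -1)), Mul(3, Pow(-5, -1))))) = Add(4, Mul(-1, Add(Mul(1, -1), Mul(3, Rational(-1, 5))))) = Add(4, Mul(-1, Add(-1, Rational(-3, 5)))) = Add(4, Mul(-1, Rational(-8, 5))) = Add(4, Rational(8, 5)) = Rational(28, 5))
Function('n')(d) = Add(Rational(-373, 41), Mul(Rational(28, 5), Pow(d, -1))) (Function('n')(d) = Add(-9, Add(Mul(4, Pow(-41, -1)), Mul(Rational(28, 5), Pow(d, -1)))) = Add(-9, Add(Mul(4, Rational(-1, 41)), Mul(Rational(28, 5), Pow(d, -1)))) = Add(-9, Add(Rational(-4, 41), Mul(Rational(28, 5), Pow(d, -1)))) = Add(Rational(-373, 41), Mul(Rational(28, 5), Pow(d, -1))))
Mul(21, Function('n')(Function('J')(10))) = Mul(21, Mul(Rational(1, 205), Pow(Mul(-1, 10), -1), Add(1148, Mul(-1865, Mul(-1, 10))))) = Mul(21, Mul(Rational(1, 205), Pow(-10, -1), Add(1148, Mul(-1865, -10)))) = Mul(21, Mul(Rational(1, 205), Rational(-1, 10), Add(1148, 18650))) = Mul(21, Mul(Rational(1, 205), Rational(-1, 10), 19798)) = Mul(21, Rational(-9899, 1025)) = Rational(-207879, 1025)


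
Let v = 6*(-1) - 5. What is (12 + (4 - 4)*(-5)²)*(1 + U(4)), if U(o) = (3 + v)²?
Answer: 780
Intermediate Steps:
v = -11 (v = -6 - 5 = -11)
U(o) = 64 (U(o) = (3 - 11)² = (-8)² = 64)
(12 + (4 - 4)*(-5)²)*(1 + U(4)) = (12 + (4 - 4)*(-5)²)*(1 + 64) = (12 + 0*25)*65 = (12 + 0)*65 = 12*65 = 780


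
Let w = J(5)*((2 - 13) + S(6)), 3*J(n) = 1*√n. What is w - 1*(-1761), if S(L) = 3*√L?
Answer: 1761 + √30 - 11*√5/3 ≈ 1758.3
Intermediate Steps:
J(n) = √n/3 (J(n) = (1*√n)/3 = √n/3)
w = √5*(-11 + 3*√6)/3 (w = (√5/3)*((2 - 13) + 3*√6) = (√5/3)*(-11 + 3*√6) = √5*(-11 + 3*√6)/3 ≈ -2.7217)
w - 1*(-1761) = (√30 - 11*√5/3) - 1*(-1761) = (√30 - 11*√5/3) + 1761 = 1761 + √30 - 11*√5/3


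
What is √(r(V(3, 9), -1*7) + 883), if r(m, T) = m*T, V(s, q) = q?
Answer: 2*√205 ≈ 28.636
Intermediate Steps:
r(m, T) = T*m
√(r(V(3, 9), -1*7) + 883) = √(-1*7*9 + 883) = √(-7*9 + 883) = √(-63 + 883) = √820 = 2*√205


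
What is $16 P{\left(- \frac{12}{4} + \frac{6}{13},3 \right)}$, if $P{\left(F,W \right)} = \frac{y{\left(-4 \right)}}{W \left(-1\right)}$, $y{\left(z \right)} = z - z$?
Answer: $0$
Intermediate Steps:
$y{\left(z \right)} = 0$
$P{\left(F,W \right)} = 0$ ($P{\left(F,W \right)} = \frac{0}{W \left(-1\right)} = \frac{0}{\left(-1\right) W} = 0 \left(- \frac{1}{W}\right) = 0$)
$16 P{\left(- \frac{12}{4} + \frac{6}{13},3 \right)} = 16 \cdot 0 = 0$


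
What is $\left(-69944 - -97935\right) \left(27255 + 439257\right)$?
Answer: $13058137392$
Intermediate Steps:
$\left(-69944 - -97935\right) \left(27255 + 439257\right) = \left(-69944 + \left(-132273 + 230208\right)\right) 466512 = \left(-69944 + 97935\right) 466512 = 27991 \cdot 466512 = 13058137392$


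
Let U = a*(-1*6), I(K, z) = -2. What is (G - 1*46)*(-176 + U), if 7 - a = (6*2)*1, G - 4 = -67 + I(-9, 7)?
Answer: 16206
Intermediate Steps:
G = -65 (G = 4 + (-67 - 2) = 4 - 69 = -65)
a = -5 (a = 7 - 6*2 = 7 - 12 = -5)
U = 30 (U = -(-5)*6 = -5*(-6) = 30)
(G - 1*46)*(-176 + U) = (-65 - 1*46)*(-176 + 30) = (-65 - 46)*(-146) = -111*(-146) = 16206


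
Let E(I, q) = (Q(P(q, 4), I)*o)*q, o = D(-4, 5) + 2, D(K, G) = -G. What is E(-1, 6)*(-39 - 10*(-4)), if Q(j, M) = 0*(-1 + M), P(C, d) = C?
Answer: 0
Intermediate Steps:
Q(j, M) = 0
o = -3 (o = -1*5 + 2 = -5 + 2 = -3)
E(I, q) = 0 (E(I, q) = (0*(-3))*q = 0*q = 0)
E(-1, 6)*(-39 - 10*(-4)) = 0*(-39 - 10*(-4)) = 0*(-39 + 40) = 0*1 = 0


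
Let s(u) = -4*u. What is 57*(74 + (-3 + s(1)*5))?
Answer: 2907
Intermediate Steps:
57*(74 + (-3 + s(1)*5)) = 57*(74 + (-3 - 4*1*5)) = 57*(74 + (-3 - 4*5)) = 57*(74 + (-3 - 20)) = 57*(74 - 23) = 57*51 = 2907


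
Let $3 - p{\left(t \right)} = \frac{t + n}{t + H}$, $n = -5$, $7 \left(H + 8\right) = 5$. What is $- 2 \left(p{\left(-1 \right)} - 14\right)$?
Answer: $\frac{680}{29} \approx 23.448$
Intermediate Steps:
$H = - \frac{51}{7}$ ($H = -8 + \frac{1}{7} \cdot 5 = -8 + \frac{5}{7} = - \frac{51}{7} \approx -7.2857$)
$p{\left(t \right)} = 3 - \frac{-5 + t}{- \frac{51}{7} + t}$ ($p{\left(t \right)} = 3 - \frac{t - 5}{t - \frac{51}{7}} = 3 - \frac{-5 + t}{- \frac{51}{7} + t}$)
$- 2 \left(p{\left(-1 \right)} - 14\right) = - 2 \left(\frac{2 \left(-59 + 7 \left(-1\right)\right)}{-51 + 7 \left(-1\right)} - 14\right) = - 2 \left(\frac{2 \left(-59 - 7\right)}{-51 - 7} - 14\right) = - 2 \left(2 \frac{1}{-58} \left(-66\right) - 14\right) = - 2 \left(2 \left(- \frac{1}{58}\right) \left(-66\right) - 14\right) = - 2 \left(\frac{66}{29} - 14\right) = \left(-2\right) \left(- \frac{340}{29}\right) = \frac{680}{29}$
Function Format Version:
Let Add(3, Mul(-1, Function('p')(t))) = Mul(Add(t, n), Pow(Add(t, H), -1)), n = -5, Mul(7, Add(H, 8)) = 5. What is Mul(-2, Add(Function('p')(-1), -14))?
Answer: Rational(680, 29) ≈ 23.448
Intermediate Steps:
H = Rational(-51, 7) (H = Add(-8, Mul(Rational(1, 7), 5)) = Add(-8, Rational(5, 7)) = Rational(-51, 7) ≈ -7.2857)
Function('p')(t) = Add(3, Mul(-1, Pow(Add(Rational(-51, 7), t), -1), Add(-5, t))) (Function('p')(t) = Add(3, Mul(-1, Mul(Add(t, -5), Pow(Add(t, Rational(-51, 7)), -1)))) = Add(3, Mul(-1, Mul(Add(-5, t), Pow(Add(Rational(-51, 7), t), -1)))) = Add(3, Mul(-1, Mul(Pow(Add(Rational(-51, 7), t), -1), Add(-5, t)))) = Add(3, Mul(-1, Pow(Add(Rational(-51, 7), t), -1), Add(-5, t))))
Mul(-2, Add(Function('p')(-1), -14)) = Mul(-2, Add(Mul(2, Pow(Add(-51, Mul(7, -1)), -1), Add(-59, Mul(7, -1))), -14)) = Mul(-2, Add(Mul(2, Pow(Add(-51, -7), -1), Add(-59, -7)), -14)) = Mul(-2, Add(Mul(2, Pow(-58, -1), -66), -14)) = Mul(-2, Add(Mul(2, Rational(-1, 58), -66), -14)) = Mul(-2, Add(Rational(66, 29), -14)) = Mul(-2, Rational(-340, 29)) = Rational(680, 29)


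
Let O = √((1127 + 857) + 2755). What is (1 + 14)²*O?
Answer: 225*√4739 ≈ 15489.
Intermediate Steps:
O = √4739 (O = √(1984 + 2755) = √4739 ≈ 68.840)
(1 + 14)²*O = (1 + 14)²*√4739 = 15²*√4739 = 225*√4739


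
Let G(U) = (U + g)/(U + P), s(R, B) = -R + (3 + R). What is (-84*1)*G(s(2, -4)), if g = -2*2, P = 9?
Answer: 7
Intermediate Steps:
g = -4
s(R, B) = 3
G(U) = (-4 + U)/(9 + U) (G(U) = (U - 4)/(U + 9) = (-4 + U)/(9 + U))
(-84*1)*G(s(2, -4)) = (-84*1)*((-4 + 3)/(9 + 3)) = -84*(-1)/12 = -7*(-1) = -84*(-1/12) = 7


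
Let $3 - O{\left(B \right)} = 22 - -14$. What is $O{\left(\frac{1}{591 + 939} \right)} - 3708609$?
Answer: $-3708642$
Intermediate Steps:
$O{\left(B \right)} = -33$ ($O{\left(B \right)} = 3 - \left(22 - -14\right) = 3 - \left(22 + 14\right) = 3 - 36 = -33$)
$O{\left(\frac{1}{591 + 939} \right)} - 3708609 = -33 - 3708609 = -3708642$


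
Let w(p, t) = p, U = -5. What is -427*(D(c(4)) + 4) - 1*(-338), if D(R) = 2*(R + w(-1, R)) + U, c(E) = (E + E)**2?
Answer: -53037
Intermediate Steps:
c(E) = 4*E**2 (c(E) = (2*E)**2 = 4*E**2)
D(R) = -7 + 2*R (D(R) = 2*(R - 1) - 5 = 2*(-1 + R) - 5 = (-2 + 2*R) - 5 = -7 + 2*R)
-427*(D(c(4)) + 4) - 1*(-338) = -427*((-7 + 2*(4*4**2)) + 4) - 1*(-338) = -427*((-7 + 2*(4*16)) + 4) + 338 = -427*((-7 + 2*64) + 4) + 338 = -427*((-7 + 128) + 4) + 338 = -427*(121 + 4) + 338 = -427*125 + 338 = -53375 + 338 = -53037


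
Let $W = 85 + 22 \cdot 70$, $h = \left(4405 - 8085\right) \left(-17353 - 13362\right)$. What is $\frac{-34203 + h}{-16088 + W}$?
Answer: $- \frac{112996997}{14463} \approx -7812.8$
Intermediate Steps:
$h = 113031200$ ($h = \left(-3680\right) \left(-30715\right) = 113031200$)
$W = 1625$ ($W = 85 + 1540 = 1625$)
$\frac{-34203 + h}{-16088 + W} = \frac{-34203 + 113031200}{-16088 + 1625} = \frac{112996997}{-14463} = 112996997 \left(- \frac{1}{14463}\right) = - \frac{112996997}{14463}$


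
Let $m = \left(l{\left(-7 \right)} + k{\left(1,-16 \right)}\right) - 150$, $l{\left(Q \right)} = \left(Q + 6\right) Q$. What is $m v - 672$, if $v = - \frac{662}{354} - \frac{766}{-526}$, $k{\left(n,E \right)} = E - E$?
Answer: $- \frac{28527806}{46551} \approx -612.83$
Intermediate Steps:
$k{\left(n,E \right)} = 0$
$v = - \frac{19262}{46551}$ ($v = \left(-662\right) \frac{1}{354} - - \frac{383}{263} = - \frac{331}{177} + \frac{383}{263} = - \frac{19262}{46551} \approx -0.41378$)
$l{\left(Q \right)} = Q \left(6 + Q\right)$ ($l{\left(Q \right)} = \left(6 + Q\right) Q = Q \left(6 + Q\right)$)
$m = -143$ ($m = \left(- 7 \left(6 - 7\right) + 0\right) - 150 = \left(\left(-7\right) \left(-1\right) + 0\right) - 150 = \left(7 + 0\right) - 150 = 7 - 150 = -143$)
$m v - 672 = \left(-143\right) \left(- \frac{19262}{46551}\right) - 672 = \frac{2754466}{46551} - 672 = - \frac{28527806}{46551}$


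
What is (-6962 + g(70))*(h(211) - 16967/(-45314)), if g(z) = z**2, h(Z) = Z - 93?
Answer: -5530303589/22657 ≈ -2.4409e+5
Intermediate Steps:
h(Z) = -93 + Z
(-6962 + g(70))*(h(211) - 16967/(-45314)) = (-6962 + 70**2)*((-93 + 211) - 16967/(-45314)) = (-6962 + 4900)*(118 - 16967*(-1/45314)) = -2062*(118 + 16967/45314) = -2062*5364019/45314 = -5530303589/22657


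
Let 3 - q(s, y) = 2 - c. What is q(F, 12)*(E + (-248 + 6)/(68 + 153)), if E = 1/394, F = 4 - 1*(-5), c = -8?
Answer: 665889/87074 ≈ 7.6474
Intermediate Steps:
F = 9 (F = 4 + 5 = 9)
q(s, y) = -7 (q(s, y) = 3 - (2 - 1*(-8)) = 3 - (2 + 8) = 3 - 1*10 = 3 - 10 = -7)
E = 1/394 ≈ 0.0025381
q(F, 12)*(E + (-248 + 6)/(68 + 153)) = -7*(1/394 + (-248 + 6)/(68 + 153)) = -7*(1/394 - 242/221) = -7*(-95127/87074) = 665889/87074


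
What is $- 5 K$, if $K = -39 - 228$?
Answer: $1335$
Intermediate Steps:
$K = -267$
$- 5 K = \left(-5\right) \left(-267\right) = 1335$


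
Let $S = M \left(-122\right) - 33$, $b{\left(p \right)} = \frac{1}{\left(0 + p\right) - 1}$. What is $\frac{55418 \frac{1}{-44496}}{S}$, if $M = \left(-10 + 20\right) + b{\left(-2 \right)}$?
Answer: $\frac{27709}{26971992} \approx 0.0010273$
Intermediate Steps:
$b{\left(p \right)} = \frac{1}{-1 + p}$ ($b{\left(p \right)} = \frac{1}{p - 1} = \frac{1}{-1 + p}$)
$M = \frac{29}{3}$ ($M = \left(-10 + 20\right) + \frac{1}{-1 - 2} = 10 + \frac{1}{-3} = 10 - \frac{1}{3} = \frac{29}{3} \approx 9.6667$)
$S = - \frac{3637}{3}$ ($S = \frac{29}{3} \left(-122\right) - 33 = - \frac{3538}{3} - 33 = - \frac{3637}{3} \approx -1212.3$)
$\frac{55418 \frac{1}{-44496}}{S} = \frac{55418 \frac{1}{-44496}}{- \frac{3637}{3}} = 55418 \left(- \frac{1}{44496}\right) \left(- \frac{3}{3637}\right) = \left(- \frac{27709}{22248}\right) \left(- \frac{3}{3637}\right) = \frac{27709}{26971992}$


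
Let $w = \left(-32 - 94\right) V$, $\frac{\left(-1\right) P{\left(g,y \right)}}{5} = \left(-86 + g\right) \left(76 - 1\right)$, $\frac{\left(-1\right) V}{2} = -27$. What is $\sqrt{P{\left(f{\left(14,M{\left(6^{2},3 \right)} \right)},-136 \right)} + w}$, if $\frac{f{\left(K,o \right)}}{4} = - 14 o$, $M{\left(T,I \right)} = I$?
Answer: $\sqrt{88446} \approx 297.4$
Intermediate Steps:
$V = 54$ ($V = \left(-2\right) \left(-27\right) = 54$)
$f{\left(K,o \right)} = - 56 o$ ($f{\left(K,o \right)} = 4 \left(- 14 o\right) = - 56 o$)
$P{\left(g,y \right)} = 32250 - 375 g$ ($P{\left(g,y \right)} = - 5 \left(-86 + g\right) \left(76 - 1\right) = - 5 \left(-86 + g\right) 75 = - 5 \left(-6450 + 75 g\right) = 32250 - 375 g$)
$w = -6804$ ($w = \left(-32 - 94\right) 54 = \left(-126\right) 54 = -6804$)
$\sqrt{P{\left(f{\left(14,M{\left(6^{2},3 \right)} \right)},-136 \right)} + w} = \sqrt{\left(32250 - 375 \left(\left(-56\right) 3\right)\right) - 6804} = \sqrt{\left(32250 - -63000\right) - 6804} = \sqrt{\left(32250 + 63000\right) - 6804} = \sqrt{95250 - 6804} = \sqrt{88446}$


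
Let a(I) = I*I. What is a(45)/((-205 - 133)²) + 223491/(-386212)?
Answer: -3093803313/5515300466 ≈ -0.56095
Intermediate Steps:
a(I) = I²
a(45)/((-205 - 133)²) + 223491/(-386212) = 45²/((-205 - 133)²) + 223491/(-386212) = 2025/((-338)²) + 223491*(-1/386212) = 2025/114244 - 223491/386212 = -3093803313/5515300466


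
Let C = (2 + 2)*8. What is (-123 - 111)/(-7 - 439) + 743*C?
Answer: 5302165/223 ≈ 23777.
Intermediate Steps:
C = 32 (C = 4*8 = 32)
(-123 - 111)/(-7 - 439) + 743*C = (-123 - 111)/(-7 - 439) + 743*32 = -234/(-446) + 23776 = -234*(-1/446) + 23776 = 117/223 + 23776 = 5302165/223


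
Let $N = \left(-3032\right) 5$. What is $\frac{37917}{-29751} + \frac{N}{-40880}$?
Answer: $- \frac{9158515}{10135174} \approx -0.90364$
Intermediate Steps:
$N = -15160$
$\frac{37917}{-29751} + \frac{N}{-40880} = \frac{37917}{-29751} - \frac{15160}{-40880} = 37917 \left(- \frac{1}{29751}\right) - - \frac{379}{1022} = - \frac{12639}{9917} + \frac{379}{1022} = - \frac{9158515}{10135174}$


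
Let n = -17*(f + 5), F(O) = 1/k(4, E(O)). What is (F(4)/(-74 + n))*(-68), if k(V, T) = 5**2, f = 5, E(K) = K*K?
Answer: 17/1525 ≈ 0.011148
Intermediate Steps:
E(K) = K**2
k(V, T) = 25
F(O) = 1/25
n = -170 (n = -17*(5 + 5) = -17*10 = -170)
(F(4)/(-74 + n))*(-68) = ((1/25)/(-74 - 170))*(-68) = ((1/25)/(-244))*(-68) = -1/244*1/25*(-68) = -1/6100*(-68) = 17/1525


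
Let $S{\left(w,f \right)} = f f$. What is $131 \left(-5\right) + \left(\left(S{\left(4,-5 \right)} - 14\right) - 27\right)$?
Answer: $-671$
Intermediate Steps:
$S{\left(w,f \right)} = f^{2}$
$131 \left(-5\right) + \left(\left(S{\left(4,-5 \right)} - 14\right) - 27\right) = 131 \left(-5\right) - \left(41 - 25\right) = -655 + \left(\left(25 - 14\right) - 27\right) = -655 + \left(11 - 27\right) = -655 - 16 = -671$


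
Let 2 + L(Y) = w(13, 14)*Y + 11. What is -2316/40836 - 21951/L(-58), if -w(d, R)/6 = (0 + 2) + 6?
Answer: -25079434/3168193 ≈ -7.9160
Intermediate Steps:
w(d, R) = -48 (w(d, R) = -6*((0 + 2) + 6) = -6*(2 + 6) = -6*8 = -48)
L(Y) = 9 - 48*Y (L(Y) = -2 + (-48*Y + 11) = -2 + (11 - 48*Y) = 9 - 48*Y)
-2316/40836 - 21951/L(-58) = -2316/40836 - 21951/(9 - 48*(-58)) = -2316*1/40836 - 21951/(9 + 2784) = -193/3403 - 21951/2793 = -193/3403 - 21951*1/2793 = -193/3403 - 7317/931 = -25079434/3168193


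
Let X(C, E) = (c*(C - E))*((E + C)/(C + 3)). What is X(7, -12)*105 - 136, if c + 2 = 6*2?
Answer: -10111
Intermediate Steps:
c = 10 (c = -2 + 6*2 = -2 + 12 = 10)
X(C, E) = (C + E)*(-10*E + 10*C)/(3 + C) (X(C, E) = (10*(C - E))*((E + C)/(C + 3)) = (-10*E + 10*C)*((C + E)/(3 + C)) = (C + E)*(-10*E + 10*C)/(3 + C))
X(7, -12)*105 - 136 = (10*(7² - 1*(-12)²)/(3 + 7))*105 - 136 = (10*(49 - 1*144)/10)*105 - 136 = (10*(⅒)*(49 - 144))*105 - 136 = (10*(⅒)*(-95))*105 - 136 = -95*105 - 136 = -9975 - 136 = -10111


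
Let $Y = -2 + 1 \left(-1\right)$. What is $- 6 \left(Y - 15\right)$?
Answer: $108$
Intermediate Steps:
$Y = -3$ ($Y = -2 - 1 = -3$)
$- 6 \left(Y - 15\right) = - 6 \left(-3 - 15\right) = \left(-6\right) \left(-18\right) = 108$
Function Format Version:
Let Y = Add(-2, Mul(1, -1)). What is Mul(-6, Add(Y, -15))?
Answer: 108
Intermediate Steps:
Y = -3 (Y = Add(-2, -1) = -3)
Mul(-6, Add(Y, -15)) = Mul(-6, Add(-3, -15)) = Mul(-6, -18) = 108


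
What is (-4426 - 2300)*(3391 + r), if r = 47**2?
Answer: -37665600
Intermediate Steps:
r = 2209
(-4426 - 2300)*(3391 + r) = (-4426 - 2300)*(3391 + 2209) = -6726*5600 = -37665600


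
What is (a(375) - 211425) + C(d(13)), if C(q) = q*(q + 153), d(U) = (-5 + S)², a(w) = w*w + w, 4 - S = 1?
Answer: -69797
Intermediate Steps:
S = 3 (S = 4 - 1*1 = 4 - 1 = 3)
a(w) = w + w² (a(w) = w² + w = w + w²)
d(U) = 4 (d(U) = (-5 + 3)² = (-2)² = 4)
C(q) = q*(153 + q)
(a(375) - 211425) + C(d(13)) = (375*(1 + 375) - 211425) + 4*(153 + 4) = (375*376 - 211425) + 4*157 = (141000 - 211425) + 628 = -70425 + 628 = -69797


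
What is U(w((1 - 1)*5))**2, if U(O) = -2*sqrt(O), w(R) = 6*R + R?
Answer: 0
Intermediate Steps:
w(R) = 7*R
U(w((1 - 1)*5))**2 = (-2*sqrt(7)*(sqrt(5)*sqrt(1 - 1)))**2 = (-2*0*sqrt(7))**2 = (-2*sqrt(7*0))**2 = (-2*sqrt(0))**2 = (-2*0)**2 = 0**2 = 0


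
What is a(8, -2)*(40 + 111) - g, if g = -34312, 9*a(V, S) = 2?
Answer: 309110/9 ≈ 34346.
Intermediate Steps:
a(V, S) = 2/9 (a(V, S) = (1/9)*2 = 2/9)
a(8, -2)*(40 + 111) - g = 2*(40 + 111)/9 - 1*(-34312) = (2/9)*151 + 34312 = 302/9 + 34312 = 309110/9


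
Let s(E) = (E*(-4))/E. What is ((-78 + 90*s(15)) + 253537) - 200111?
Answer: 52988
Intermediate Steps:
s(E) = -4 (s(E) = (-4*E)/E = -4)
((-78 + 90*s(15)) + 253537) - 200111 = ((-78 + 90*(-4)) + 253537) - 200111 = ((-78 - 360) + 253537) - 200111 = (-438 + 253537) - 200111 = 253099 - 200111 = 52988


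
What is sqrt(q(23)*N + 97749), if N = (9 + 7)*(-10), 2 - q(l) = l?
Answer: sqrt(101109) ≈ 317.98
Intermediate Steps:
q(l) = 2 - l
N = -160 (N = 16*(-10) = -160)
sqrt(q(23)*N + 97749) = sqrt((2 - 1*23)*(-160) + 97749) = sqrt((2 - 23)*(-160) + 97749) = sqrt(-21*(-160) + 97749) = sqrt(3360 + 97749) = sqrt(101109)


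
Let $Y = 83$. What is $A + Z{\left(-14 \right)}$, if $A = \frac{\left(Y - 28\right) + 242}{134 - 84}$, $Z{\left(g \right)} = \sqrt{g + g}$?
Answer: $\frac{297}{50} + 2 i \sqrt{7} \approx 5.94 + 5.2915 i$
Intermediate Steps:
$Z{\left(g \right)} = \sqrt{2} \sqrt{g}$ ($Z{\left(g \right)} = \sqrt{2 g} = \sqrt{2} \sqrt{g}$)
$A = \frac{297}{50}$ ($A = \frac{\left(83 - 28\right) + 242}{134 - 84} = \frac{55 + 242}{50} = 297 \cdot \frac{1}{50} = \frac{297}{50} \approx 5.94$)
$A + Z{\left(-14 \right)} = \frac{297}{50} + \sqrt{2} \sqrt{-14} = \frac{297}{50} + \sqrt{2} i \sqrt{14} = \frac{297}{50} + 2 i \sqrt{7}$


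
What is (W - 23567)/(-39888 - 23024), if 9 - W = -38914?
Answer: -3839/15728 ≈ -0.24409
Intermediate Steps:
W = 38923 (W = 9 - 1*(-38914) = 9 + 38914 = 38923)
(W - 23567)/(-39888 - 23024) = (38923 - 23567)/(-39888 - 23024) = 15356/(-62912) = 15356*(-1/62912) = -3839/15728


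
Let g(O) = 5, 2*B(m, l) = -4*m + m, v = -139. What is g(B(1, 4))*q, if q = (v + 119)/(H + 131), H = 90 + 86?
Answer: -100/307 ≈ -0.32573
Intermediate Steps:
H = 176
B(m, l) = -3*m/2 (B(m, l) = (-4*m + m)/2 = (-3*m)/2 = -3*m/2)
q = -20/307 (q = (-139 + 119)/(176 + 131) = -20/307 ≈ -0.065147)
g(B(1, 4))*q = 5*(-20/307) = -100/307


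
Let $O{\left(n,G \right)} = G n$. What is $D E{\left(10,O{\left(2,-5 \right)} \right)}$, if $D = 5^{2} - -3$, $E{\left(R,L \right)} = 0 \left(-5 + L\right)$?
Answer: $0$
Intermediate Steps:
$E{\left(R,L \right)} = 0$
$D = 28$ ($D = 25 + 3 = 28$)
$D E{\left(10,O{\left(2,-5 \right)} \right)} = 28 \cdot 0 = 0$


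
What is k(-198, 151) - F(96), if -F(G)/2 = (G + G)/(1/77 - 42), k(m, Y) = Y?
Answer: 458615/3233 ≈ 141.85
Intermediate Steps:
F(G) = 308*G/3233 (F(G) = -2*(G + G)/(1/77 - 42) = -2*2*G/(1/77 - 42) = -2*2*G/(-3233/77) = -2*2*G*(-77)/3233 = -(-308)*G/3233 = 308*G/3233)
k(-198, 151) - F(96) = 151 - 308*96/3233 = 151 - 1*29568/3233 = 151 - 29568/3233 = 458615/3233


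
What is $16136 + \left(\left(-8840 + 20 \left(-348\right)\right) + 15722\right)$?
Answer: $16058$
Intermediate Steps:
$16136 + \left(\left(-8840 + 20 \left(-348\right)\right) + 15722\right) = 16136 + \left(\left(-8840 - 6960\right) + 15722\right) = 16136 + \left(-15800 + 15722\right) = 16136 - 78 = 16058$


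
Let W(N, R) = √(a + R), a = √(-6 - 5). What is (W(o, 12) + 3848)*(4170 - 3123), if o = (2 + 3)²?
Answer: 4028856 + 1047*√(12 + I*√11) ≈ 4.0325e+6 + 496.58*I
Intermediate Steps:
a = I*√11 (a = √(-11) = I*√11 ≈ 3.3166*I)
o = 25 (o = 5² = 25)
W(N, R) = √(R + I*√11) (W(N, R) = √(I*√11 + R) = √(R + I*√11))
(W(o, 12) + 3848)*(4170 - 3123) = (√(12 + I*√11) + 3848)*(4170 - 3123) = (3848 + √(12 + I*√11))*1047 = 4028856 + 1047*√(12 + I*√11)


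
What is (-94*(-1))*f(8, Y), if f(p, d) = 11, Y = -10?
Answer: 1034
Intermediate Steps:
(-94*(-1))*f(8, Y) = -94*(-1)*11 = 94*11 = 1034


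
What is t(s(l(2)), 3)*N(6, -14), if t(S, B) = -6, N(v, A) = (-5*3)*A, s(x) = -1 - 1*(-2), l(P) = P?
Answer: -1260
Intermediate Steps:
s(x) = 1 (s(x) = -1 + 2 = 1)
N(v, A) = -15*A
t(s(l(2)), 3)*N(6, -14) = -(-90)*(-14) = -6*210 = -1260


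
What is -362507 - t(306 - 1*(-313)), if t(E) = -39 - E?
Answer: -361849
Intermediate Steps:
-362507 - t(306 - 1*(-313)) = -362507 - (-39 - (306 - 1*(-313))) = -362507 - (-39 - (306 + 313)) = -362507 - (-39 - 1*619) = -362507 - (-39 - 619) = -362507 - 1*(-658) = -362507 + 658 = -361849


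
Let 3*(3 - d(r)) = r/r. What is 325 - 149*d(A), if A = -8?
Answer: -217/3 ≈ -72.333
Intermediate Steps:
d(r) = 8/3 (d(r) = 3 - r/(3*r) = 3 - ⅓*1 = 3 - ⅓ = 8/3)
325 - 149*d(A) = 325 - 149*8/3 = 325 - 1192/3 = -217/3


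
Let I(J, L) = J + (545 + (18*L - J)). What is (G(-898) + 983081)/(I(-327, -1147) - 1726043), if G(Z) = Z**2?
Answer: -596495/582048 ≈ -1.0248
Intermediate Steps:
I(J, L) = 545 + 18*L (I(J, L) = J + (545 + (-J + 18*L)) = J + (545 - J + 18*L) = 545 + 18*L)
(G(-898) + 983081)/(I(-327, -1147) - 1726043) = ((-898)**2 + 983081)/((545 + 18*(-1147)) - 1726043) = (806404 + 983081)/((545 - 20646) - 1726043) = 1789485/(-20101 - 1726043) = 1789485/(-1746144) = 1789485*(-1/1746144) = -596495/582048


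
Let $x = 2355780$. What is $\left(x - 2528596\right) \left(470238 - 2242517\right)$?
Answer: $306278167664$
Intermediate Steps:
$\left(x - 2528596\right) \left(470238 - 2242517\right) = \left(2355780 - 2528596\right) \left(470238 - 2242517\right) = \left(-172816\right) \left(-1772279\right) = 306278167664$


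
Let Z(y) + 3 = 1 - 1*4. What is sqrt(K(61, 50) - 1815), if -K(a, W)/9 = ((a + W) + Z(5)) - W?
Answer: I*sqrt(2310) ≈ 48.062*I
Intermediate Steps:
Z(y) = -6 (Z(y) = -3 + (1 - 1*4) = -3 + (1 - 4) = -3 - 3 = -6)
K(a, W) = 54 - 9*a (K(a, W) = -9*(((a + W) - 6) - W) = -9*(((W + a) - 6) - W) = -9*((-6 + W + a) - W) = -9*(-6 + a) = 54 - 9*a)
sqrt(K(61, 50) - 1815) = sqrt((54 - 9*61) - 1815) = sqrt((54 - 549) - 1815) = sqrt(-495 - 1815) = sqrt(-2310) = I*sqrt(2310)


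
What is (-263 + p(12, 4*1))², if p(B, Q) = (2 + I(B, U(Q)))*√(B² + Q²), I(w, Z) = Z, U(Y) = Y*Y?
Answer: 121009 - 37872*√10 ≈ 1247.2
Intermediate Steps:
U(Y) = Y²
p(B, Q) = √(B² + Q²)*(2 + Q²) (p(B, Q) = (2 + Q²)*√(B² + Q²) = √(B² + Q²)*(2 + Q²))
(-263 + p(12, 4*1))² = (-263 + √(12² + (4*1)²)*(2 + (4*1)²))² = (-263 + √(144 + 4²)*(2 + 4²))² = (-263 + √(144 + 16)*(2 + 16))² = (-263 + √160*18)² = (-263 + (4*√10)*18)² = (-263 + 72*√10)²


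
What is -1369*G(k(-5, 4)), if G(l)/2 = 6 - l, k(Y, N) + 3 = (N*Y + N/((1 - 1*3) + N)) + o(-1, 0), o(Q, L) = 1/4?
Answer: -146483/2 ≈ -73242.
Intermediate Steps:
o(Q, L) = 1/4
k(Y, N) = -11/4 + N*Y + N/(-2 + N) (k(Y, N) = -3 + ((N*Y + N/((1 - 1*3) + N)) + 1/4) = -3 + ((N*Y + N/((1 - 3) + N)) + 1/4) = -3 + ((N*Y + N/(-2 + N)) + 1/4) = -3 + (1/4 + N*Y + N/(-2 + N)) = -11/4 + N*Y + N/(-2 + N))
G(l) = 12 - 2*l (G(l) = 2*(6 - l) = 12 - 2*l)
-1369*G(k(-5, 4)) = -1369*(12 - (22 - 7*4 - 8*4*(-5) + 4*(-5)*4**2)/(2*(-2 + 4))) = -1369*(12 - (22 - 28 + 160 + 4*(-5)*16)/(2*2)) = -1369*(12 - (22 - 28 + 160 - 320)/(2*2)) = -1369*(12 - (-166)/(2*2)) = -1369*(12 - 2*(-83/4)) = -1369*(12 + 83/2) = -1369*107/2 = -146483/2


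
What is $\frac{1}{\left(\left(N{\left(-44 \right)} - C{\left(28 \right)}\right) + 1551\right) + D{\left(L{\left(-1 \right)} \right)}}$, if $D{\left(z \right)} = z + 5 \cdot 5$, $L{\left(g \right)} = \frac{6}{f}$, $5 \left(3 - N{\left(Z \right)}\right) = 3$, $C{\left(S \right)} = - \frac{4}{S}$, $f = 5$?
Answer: $\frac{35}{55291} \approx 0.00063301$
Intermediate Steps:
$N{\left(Z \right)} = \frac{12}{5}$ ($N{\left(Z \right)} = 3 - \frac{3}{5} = \frac{12}{5}$)
$L{\left(g \right)} = \frac{6}{5}$
$D{\left(z \right)} = 25 + z$ ($D{\left(z \right)} = z + 25 = 25 + z$)
$\frac{1}{\left(\left(N{\left(-44 \right)} - C{\left(28 \right)}\right) + 1551\right) + D{\left(L{\left(-1 \right)} \right)}} = \frac{1}{\left(\left(\frac{12}{5} - - \frac{4}{28}\right) + 1551\right) + \left(25 + \frac{6}{5}\right)} = \frac{1}{\left(\left(\frac{12}{5} - \left(-4\right) \frac{1}{28}\right) + 1551\right) + \frac{131}{5}} = \frac{1}{\left(\left(\frac{12}{5} - - \frac{1}{7}\right) + 1551\right) + \frac{131}{5}} = \frac{1}{\left(\left(\frac{12}{5} + \frac{1}{7}\right) + 1551\right) + \frac{131}{5}} = \frac{1}{\left(\frac{89}{35} + 1551\right) + \frac{131}{5}} = \frac{1}{\frac{54374}{35} + \frac{131}{5}} = \frac{1}{\frac{55291}{35}} = \frac{35}{55291}$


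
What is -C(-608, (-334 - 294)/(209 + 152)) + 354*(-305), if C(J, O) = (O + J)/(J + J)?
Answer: -11849114709/109744 ≈ -1.0797e+5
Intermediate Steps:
C(J, O) = (J + O)/(2*J) (C(J, O) = (J + O)/((2*J)) = (J + O)*(1/(2*J)) = (J + O)/(2*J))
-C(-608, (-334 - 294)/(209 + 152)) + 354*(-305) = -(-608 + (-334 - 294)/(209 + 152))/(2*(-608)) + 354*(-305) = -(-1)*(-608 - 628/361)/(2*608) - 107970 = -(-1)*(-220116)/(2*608*361) - 107970 = -1*55029/109744 - 107970 = -55029/109744 - 107970 = -11849114709/109744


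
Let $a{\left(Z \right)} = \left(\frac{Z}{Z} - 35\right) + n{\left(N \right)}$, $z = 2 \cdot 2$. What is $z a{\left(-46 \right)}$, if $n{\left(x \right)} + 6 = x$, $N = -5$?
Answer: $-180$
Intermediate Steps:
$z = 4$
$n{\left(x \right)} = -6 + x$
$a{\left(Z \right)} = -45$ ($a{\left(Z \right)} = \left(\frac{Z}{Z} - 35\right) - 11 = \left(1 - 35\right) - 11 = -34 - 11 = -45$)
$z a{\left(-46 \right)} = 4 \left(-45\right) = -180$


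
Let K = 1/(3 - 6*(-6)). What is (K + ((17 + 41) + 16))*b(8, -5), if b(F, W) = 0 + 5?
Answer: 14435/39 ≈ 370.13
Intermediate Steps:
b(F, W) = 5
K = 1/39 (K = 1/(3 + 36) = 1/39 ≈ 0.025641)
(K + ((17 + 41) + 16))*b(8, -5) = (1/39 + ((17 + 41) + 16))*5 = (1/39 + (58 + 16))*5 = (1/39 + 74)*5 = (2887/39)*5 = 14435/39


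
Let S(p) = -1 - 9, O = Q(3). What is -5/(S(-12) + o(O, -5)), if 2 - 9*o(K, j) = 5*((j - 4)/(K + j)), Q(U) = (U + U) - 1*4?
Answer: 45/103 ≈ 0.43689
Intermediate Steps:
Q(U) = -4 + 2*U (Q(U) = 2*U - 4 = -4 + 2*U)
O = 2 (O = -4 + 2*3 = -4 + 6 = 2)
o(K, j) = 2/9 - 5*(-4 + j)/(9*(K + j)) (o(K, j) = 2/9 - 5*(j - 4)/(K + j)/9 = 2/9 - 5*(-4 + j)/(K + j)/9 = 2/9 - 5*(-4 + j)/(9*(K + j)))
S(p) = -10
-5/(S(-12) + o(O, -5)) = -5/(-10 + (20 - 3*(-5) + 2*2)/(9*(2 - 5))) = -5/(-10 + (⅑)*(20 + 15 + 4)/(-3)) = -5/(-10 + (⅑)*(-⅓)*39) = -5/(-10 - 13/9) = -5/(-103/9) = -9/103*(-5) = 45/103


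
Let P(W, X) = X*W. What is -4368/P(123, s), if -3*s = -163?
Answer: -4368/6683 ≈ -0.65360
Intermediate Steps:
s = 163/3 (s = -⅓*(-163) = 163/3 ≈ 54.333)
P(W, X) = W*X
-4368/P(123, s) = -4368/(123*(163/3)) = -4368/6683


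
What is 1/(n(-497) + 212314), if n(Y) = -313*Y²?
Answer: -1/77101503 ≈ -1.2970e-8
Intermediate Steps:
1/(n(-497) + 212314) = 1/(-313*(-497)² + 212314) = 1/(-313*247009 + 212314) = 1/(-77313817 + 212314) = 1/(-77101503) = -1/77101503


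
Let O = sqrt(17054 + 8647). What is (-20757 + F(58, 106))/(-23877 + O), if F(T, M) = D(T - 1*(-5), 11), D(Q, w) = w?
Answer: 7505337/8637658 + 943*sqrt(25701)/25912974 ≈ 0.87474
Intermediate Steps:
F(T, M) = 11
O = sqrt(25701) ≈ 160.32
(-20757 + F(58, 106))/(-23877 + O) = (-20757 + 11)/(-23877 + sqrt(25701)) = -20746/(-23877 + sqrt(25701))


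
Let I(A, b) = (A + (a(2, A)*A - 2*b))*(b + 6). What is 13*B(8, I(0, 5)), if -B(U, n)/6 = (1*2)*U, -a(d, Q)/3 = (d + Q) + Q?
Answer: -1248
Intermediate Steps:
a(d, Q) = -6*Q - 3*d (a(d, Q) = -3*((d + Q) + Q) = -3*((Q + d) + Q) = -3*(d + 2*Q) = -6*Q - 3*d)
I(A, b) = (6 + b)*(A - 2*b + A*(-6 - 6*A)) (I(A, b) = (A + ((-6*A - 3*2)*A - 2*b))*(b + 6) = (A + ((-6*A - 6)*A - 2*b))*(6 + b) = (A + ((-6 - 6*A)*A - 2*b))*(6 + b) = (A + (A*(-6 - 6*A) - 2*b))*(6 + b) = (A + (-2*b + A*(-6 - 6*A)))*(6 + b) = (A - 2*b + A*(-6 - 6*A))*(6 + b) = (6 + b)*(A - 2*b + A*(-6 - 6*A)))
B(U, n) = -12*U (B(U, n) = -6*1*2*U = -12*U)
13*B(8, I(0, 5)) = 13*(-12*8) = 13*(-96) = -1248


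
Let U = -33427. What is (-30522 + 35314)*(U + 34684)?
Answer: 6023544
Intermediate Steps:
(-30522 + 35314)*(U + 34684) = (-30522 + 35314)*(-33427 + 34684) = 4792*1257 = 6023544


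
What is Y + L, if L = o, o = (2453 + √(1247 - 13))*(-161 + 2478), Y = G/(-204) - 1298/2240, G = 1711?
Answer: 324646776941/57120 + 2317*√1234 ≈ 5.7650e+6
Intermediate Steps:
Y = -512179/57120 (Y = 1711/(-204) - 1298/2240 = 1711*(-1/204) - 1298*1/2240 = -1711/204 - 649/1120 = -512179/57120 ≈ -8.9667)
o = 5683601 + 2317*√1234 (o = (2453 + √1234)*2317 = 5683601 + 2317*√1234 ≈ 5.7650e+6)
L = 5683601 + 2317*√1234 ≈ 5.7650e+6
Y + L = -512179/57120 + (5683601 + 2317*√1234) = 324646776941/57120 + 2317*√1234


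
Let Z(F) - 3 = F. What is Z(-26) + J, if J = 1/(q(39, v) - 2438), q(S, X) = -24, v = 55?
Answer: -56627/2462 ≈ -23.000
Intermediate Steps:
Z(F) = 3 + F
J = -1/2462 (J = 1/(-24 - 2438) = 1/(-2462) = -1/2462 ≈ -0.00040617)
Z(-26) + J = (3 - 26) - 1/2462 = -23 - 1/2462 = -56627/2462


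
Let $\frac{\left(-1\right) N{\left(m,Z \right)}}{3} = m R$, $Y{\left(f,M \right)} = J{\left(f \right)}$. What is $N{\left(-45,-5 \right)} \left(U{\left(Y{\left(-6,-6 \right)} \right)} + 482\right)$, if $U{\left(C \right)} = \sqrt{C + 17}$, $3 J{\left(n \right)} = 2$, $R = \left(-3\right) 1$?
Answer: $-195210 - 135 \sqrt{159} \approx -1.9691 \cdot 10^{5}$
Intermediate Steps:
$R = -3$
$J{\left(n \right)} = \frac{2}{3}$ ($J{\left(n \right)} = \frac{1}{3} \cdot 2 = \frac{2}{3}$)
$Y{\left(f,M \right)} = \frac{2}{3}$
$U{\left(C \right)} = \sqrt{17 + C}$
$N{\left(m,Z \right)} = 9 m$ ($N{\left(m,Z \right)} = - 3 m \left(-3\right) = - 3 \left(- 3 m\right) = 9 m$)
$N{\left(-45,-5 \right)} \left(U{\left(Y{\left(-6,-6 \right)} \right)} + 482\right) = 9 \left(-45\right) \left(\sqrt{17 + \frac{2}{3}} + 482\right) = - 405 \left(\sqrt{\frac{53}{3}} + 482\right) = - 405 \left(\frac{\sqrt{159}}{3} + 482\right) = - 405 \left(482 + \frac{\sqrt{159}}{3}\right) = -195210 - 135 \sqrt{159}$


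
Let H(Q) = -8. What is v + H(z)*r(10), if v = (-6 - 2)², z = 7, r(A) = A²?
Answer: -736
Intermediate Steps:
v = 64 (v = (-8)² = 64)
v + H(z)*r(10) = 64 - 8*10² = 64 - 8*100 = 64 - 800 = -736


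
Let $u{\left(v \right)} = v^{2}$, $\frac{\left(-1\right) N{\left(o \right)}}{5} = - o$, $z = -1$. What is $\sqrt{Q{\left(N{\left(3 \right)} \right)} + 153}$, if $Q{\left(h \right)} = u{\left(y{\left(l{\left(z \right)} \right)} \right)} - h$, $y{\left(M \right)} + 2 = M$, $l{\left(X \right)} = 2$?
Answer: $\sqrt{138} \approx 11.747$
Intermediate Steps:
$N{\left(o \right)} = 5 o$ ($N{\left(o \right)} = - 5 \left(- o\right) = 5 o$)
$y{\left(M \right)} = -2 + M$
$Q{\left(h \right)} = - h$ ($Q{\left(h \right)} = \left(-2 + 2\right)^{2} - h = 0^{2} - h = 0 - h = - h$)
$\sqrt{Q{\left(N{\left(3 \right)} \right)} + 153} = \sqrt{- 5 \cdot 3 + 153} = \sqrt{\left(-1\right) 15 + 153} = \sqrt{-15 + 153} = \sqrt{138}$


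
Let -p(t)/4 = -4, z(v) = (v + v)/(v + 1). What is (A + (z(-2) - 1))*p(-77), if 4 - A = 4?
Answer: 48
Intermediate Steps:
A = 0 (A = 4 - 1*4 = 4 - 4 = 0)
z(v) = 2*v/(1 + v) (z(v) = (2*v)/(1 + v) = 2*v/(1 + v))
p(t) = 16 (p(t) = -4*(-4) = 16)
(A + (z(-2) - 1))*p(-77) = (0 + (2*(-2)/(1 - 2) - 1))*16 = (0 + (2*(-2)/(-1) - 1))*16 = (0 + (2*(-2)*(-1) - 1))*16 = (0 + (4 - 1))*16 = (0 + 3)*16 = 3*16 = 48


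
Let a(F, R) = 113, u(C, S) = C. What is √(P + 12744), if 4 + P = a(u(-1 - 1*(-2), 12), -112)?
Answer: √12853 ≈ 113.37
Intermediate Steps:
P = 109 (P = -4 + 113 = 109)
√(P + 12744) = √(109 + 12744) = √12853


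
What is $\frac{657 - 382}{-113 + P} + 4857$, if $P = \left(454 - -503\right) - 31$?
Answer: $\frac{3949016}{813} \approx 4857.3$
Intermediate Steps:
$P = 926$ ($P = \left(454 + 503\right) - 31 = 957 - 31 = 926$)
$\frac{657 - 382}{-113 + P} + 4857 = \frac{657 - 382}{-113 + 926} + 4857 = \frac{275}{813} + 4857 = \frac{3949016}{813}$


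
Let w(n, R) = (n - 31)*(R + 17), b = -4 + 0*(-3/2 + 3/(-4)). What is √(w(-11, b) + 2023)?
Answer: √1477 ≈ 38.432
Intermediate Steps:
b = -4 (b = -4 + 0*(-3*½ + 3*(-¼)) = -4 + 0*(-3/2 - ¾) = -4 + 0*(-9/4) = -4 + 0 = -4)
w(n, R) = (-31 + n)*(17 + R)
√(w(-11, b) + 2023) = √((-527 - 31*(-4) + 17*(-11) - 4*(-11)) + 2023) = √((-527 + 124 - 187 + 44) + 2023) = √(-546 + 2023) = √1477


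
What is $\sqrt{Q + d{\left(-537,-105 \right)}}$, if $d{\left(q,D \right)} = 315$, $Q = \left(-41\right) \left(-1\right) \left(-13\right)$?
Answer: $i \sqrt{218} \approx 14.765 i$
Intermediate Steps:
$Q = -533$ ($Q = 41 \left(-13\right) = -533$)
$\sqrt{Q + d{\left(-537,-105 \right)}} = \sqrt{-533 + 315} = \sqrt{-218} = i \sqrt{218}$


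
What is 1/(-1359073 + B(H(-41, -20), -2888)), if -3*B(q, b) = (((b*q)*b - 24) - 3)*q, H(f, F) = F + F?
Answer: -3/13348948699 ≈ -2.2474e-10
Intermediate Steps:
H(f, F) = 2*F
B(q, b) = -q*(-27 + q*b**2)/3 (B(q, b) = -(((b*q)*b - 24) - 3)*q/3 = -((q*b**2 - 24) - 3)*q/3 = -((-24 + q*b**2) - 3)*q/3 = -(-27 + q*b**2)*q/3 = -q*(-27 + q*b**2)/3)
1/(-1359073 + B(H(-41, -20), -2888)) = 1/(-1359073 + (2*(-20))*(27 - 1*2*(-20)*(-2888)**2)/3) = 1/(-1359073 + (1/3)*(-40)*(27 - 1*(-40)*8340544)) = 1/(-1359073 + (1/3)*(-40)*(27 + 333621760)) = 1/(-1359073 + (1/3)*(-40)*333621787) = 1/(-1359073 - 13344871480/3) = 1/(-13348948699/3) = -3/13348948699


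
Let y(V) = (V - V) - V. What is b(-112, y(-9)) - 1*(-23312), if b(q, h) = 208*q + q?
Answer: -96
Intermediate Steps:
y(V) = -V (y(V) = 0 - V = -V)
b(q, h) = 209*q
b(-112, y(-9)) - 1*(-23312) = 209*(-112) - 1*(-23312) = -23408 + 23312 = -96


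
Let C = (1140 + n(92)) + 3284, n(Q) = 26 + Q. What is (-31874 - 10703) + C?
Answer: -38035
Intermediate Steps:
C = 4542 (C = (1140 + (26 + 92)) + 3284 = (1140 + 118) + 3284 = 1258 + 3284 = 4542)
(-31874 - 10703) + C = (-31874 - 10703) + 4542 = -42577 + 4542 = -38035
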